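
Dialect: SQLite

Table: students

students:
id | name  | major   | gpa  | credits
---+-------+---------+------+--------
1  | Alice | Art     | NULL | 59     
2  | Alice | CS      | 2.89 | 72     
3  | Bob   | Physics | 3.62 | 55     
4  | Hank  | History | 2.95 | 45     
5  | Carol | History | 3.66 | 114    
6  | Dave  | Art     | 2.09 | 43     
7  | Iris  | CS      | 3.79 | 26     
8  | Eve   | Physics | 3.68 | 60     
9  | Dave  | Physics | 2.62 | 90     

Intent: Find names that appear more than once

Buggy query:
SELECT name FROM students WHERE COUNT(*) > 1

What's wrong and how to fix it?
Bug: WHERE can't reference COUNT(*); aggregates are computed after WHERE

Fix: GROUP BY name, then filter groups with HAVING COUNT(*) > 1

Corrected query:
SELECT name FROM students GROUP BY name HAVING COUNT(*) > 1

Result:
name 
-----
Alice
Dave 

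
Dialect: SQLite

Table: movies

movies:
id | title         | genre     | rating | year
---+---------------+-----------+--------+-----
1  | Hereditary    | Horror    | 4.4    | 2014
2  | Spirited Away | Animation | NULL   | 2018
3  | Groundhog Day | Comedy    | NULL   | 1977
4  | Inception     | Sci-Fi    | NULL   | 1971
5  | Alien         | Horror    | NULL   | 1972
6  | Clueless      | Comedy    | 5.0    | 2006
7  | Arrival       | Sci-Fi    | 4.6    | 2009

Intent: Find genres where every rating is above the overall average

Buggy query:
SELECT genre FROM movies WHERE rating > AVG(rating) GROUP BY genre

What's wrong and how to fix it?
Bug: WHERE evaluates per row before aggregation, so AVG() is unavailable

Fix: Use a subquery for AVG and a HAVING MIN(...) filter so the condition holds for every row in the group

Corrected query:
SELECT genre FROM movies GROUP BY genre HAVING MIN(rating) > (SELECT AVG(rating) FROM movies)

Result:
genre 
------
Comedy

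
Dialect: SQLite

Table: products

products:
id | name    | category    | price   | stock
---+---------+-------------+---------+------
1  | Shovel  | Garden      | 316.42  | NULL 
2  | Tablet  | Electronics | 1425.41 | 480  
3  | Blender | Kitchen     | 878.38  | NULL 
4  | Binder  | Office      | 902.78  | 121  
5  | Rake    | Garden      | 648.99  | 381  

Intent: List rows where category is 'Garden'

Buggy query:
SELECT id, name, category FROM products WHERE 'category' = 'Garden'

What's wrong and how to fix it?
Bug: Single quotes denote string literals in SQL; the column name is being compared as a constant string

Fix: Remove the quotes around the column name (or use double quotes for an identifier)

Corrected query:
SELECT id, name, category FROM products WHERE category = 'Garden'

Result:
id | name   | category
---+--------+---------
1  | Shovel | Garden  
5  | Rake   | Garden  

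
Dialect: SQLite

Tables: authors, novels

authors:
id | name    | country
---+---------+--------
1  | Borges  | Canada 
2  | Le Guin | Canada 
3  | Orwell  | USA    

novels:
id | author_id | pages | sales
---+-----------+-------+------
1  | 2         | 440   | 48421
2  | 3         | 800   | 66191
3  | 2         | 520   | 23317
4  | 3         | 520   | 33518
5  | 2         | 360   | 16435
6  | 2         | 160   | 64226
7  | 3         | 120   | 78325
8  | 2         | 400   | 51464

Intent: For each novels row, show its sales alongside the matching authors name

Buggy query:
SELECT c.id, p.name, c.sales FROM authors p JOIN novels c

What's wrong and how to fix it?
Bug: JOIN with no ON clause produces a cartesian product; every novels row pairs with every authors row

Fix: Add ON c.author_id = p.id to the JOIN

Corrected query:
SELECT c.id, p.name, c.sales FROM authors p JOIN novels c ON c.author_id = p.id

Result:
id | name    | sales
---+---------+------
1  | Le Guin | 48421
2  | Orwell  | 66191
3  | Le Guin | 23317
4  | Orwell  | 33518
5  | Le Guin | 16435
6  | Le Guin | 64226
7  | Orwell  | 78325
8  | Le Guin | 51464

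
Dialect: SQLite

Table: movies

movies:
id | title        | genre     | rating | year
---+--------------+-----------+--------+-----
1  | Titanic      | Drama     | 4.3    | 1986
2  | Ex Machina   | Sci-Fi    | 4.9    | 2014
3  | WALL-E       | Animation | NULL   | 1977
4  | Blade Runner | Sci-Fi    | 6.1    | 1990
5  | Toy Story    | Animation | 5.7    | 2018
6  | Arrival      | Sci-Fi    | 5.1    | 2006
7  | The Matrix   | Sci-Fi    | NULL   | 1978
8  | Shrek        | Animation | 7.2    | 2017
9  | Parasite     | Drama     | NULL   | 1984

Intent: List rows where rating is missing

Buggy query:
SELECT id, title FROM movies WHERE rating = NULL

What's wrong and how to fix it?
Bug: Comparing to NULL with '=' never matches; NULL = NULL is unknown, not true

Fix: Replace '= NULL' with 'IS NULL'

Corrected query:
SELECT id, title FROM movies WHERE rating IS NULL

Result:
id | title     
---+-----------
3  | WALL-E    
7  | The Matrix
9  | Parasite  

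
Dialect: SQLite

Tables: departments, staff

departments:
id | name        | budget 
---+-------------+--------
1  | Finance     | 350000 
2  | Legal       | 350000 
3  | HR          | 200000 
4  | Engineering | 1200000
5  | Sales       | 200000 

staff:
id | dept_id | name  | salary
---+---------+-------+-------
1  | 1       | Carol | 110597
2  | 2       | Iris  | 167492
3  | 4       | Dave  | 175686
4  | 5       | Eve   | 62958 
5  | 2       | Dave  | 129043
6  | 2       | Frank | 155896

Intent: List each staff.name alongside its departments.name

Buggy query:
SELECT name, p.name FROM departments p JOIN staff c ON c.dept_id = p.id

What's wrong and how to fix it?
Bug: Both tables have a 'name' column; the unqualified reference is ambiguous

Fix: Prefix ambiguous columns with the table alias

Corrected query:
SELECT c.name, p.name FROM departments p JOIN staff c ON c.dept_id = p.id

Result:
name  | name       
------+------------
Carol | Finance    
Iris  | Legal      
Dave  | Engineering
Eve   | Sales      
Dave  | Legal      
Frank | Legal      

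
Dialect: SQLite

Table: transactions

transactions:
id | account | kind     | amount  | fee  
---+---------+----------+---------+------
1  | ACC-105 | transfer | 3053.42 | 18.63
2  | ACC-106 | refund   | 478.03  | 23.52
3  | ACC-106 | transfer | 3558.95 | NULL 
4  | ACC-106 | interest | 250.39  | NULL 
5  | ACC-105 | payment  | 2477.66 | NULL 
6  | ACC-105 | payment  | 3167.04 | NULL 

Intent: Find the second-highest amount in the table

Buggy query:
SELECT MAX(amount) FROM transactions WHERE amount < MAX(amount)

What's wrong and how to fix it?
Bug: The inner MAX is an aggregate inside WHERE, which is not allowed

Fix: Compute the overall MAX in a subquery, then take MAX of rows below it

Corrected query:
SELECT MAX(amount) FROM transactions WHERE amount < (SELECT MAX(amount) FROM transactions)

Result:
MAX(amount)
-----------
3167.04    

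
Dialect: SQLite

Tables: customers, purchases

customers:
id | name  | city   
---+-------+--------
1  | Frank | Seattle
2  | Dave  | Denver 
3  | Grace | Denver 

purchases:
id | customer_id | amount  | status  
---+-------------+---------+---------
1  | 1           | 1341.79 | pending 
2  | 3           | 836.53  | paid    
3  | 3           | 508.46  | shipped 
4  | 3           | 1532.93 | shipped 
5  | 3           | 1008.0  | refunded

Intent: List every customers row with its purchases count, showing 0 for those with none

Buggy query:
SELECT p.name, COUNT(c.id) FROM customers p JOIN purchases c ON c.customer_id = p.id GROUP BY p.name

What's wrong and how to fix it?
Bug: INNER JOIN drops customers rows that have no matching purchases rows

Fix: Switch to LEFT JOIN to retain unmatched parent rows

Corrected query:
SELECT p.name, COUNT(c.id) FROM customers p LEFT JOIN purchases c ON c.customer_id = p.id GROUP BY p.name

Result:
name  | COUNT(c.id)
------+------------
Dave  | 0          
Frank | 1          
Grace | 4          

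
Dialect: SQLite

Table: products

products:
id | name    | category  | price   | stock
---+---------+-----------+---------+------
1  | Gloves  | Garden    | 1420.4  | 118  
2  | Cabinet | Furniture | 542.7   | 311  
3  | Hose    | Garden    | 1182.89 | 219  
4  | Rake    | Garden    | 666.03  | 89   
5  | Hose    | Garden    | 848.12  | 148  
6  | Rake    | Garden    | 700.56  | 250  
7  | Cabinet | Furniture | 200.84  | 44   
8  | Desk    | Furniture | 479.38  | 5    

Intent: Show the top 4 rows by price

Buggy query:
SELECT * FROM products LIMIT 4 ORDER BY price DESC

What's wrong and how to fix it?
Bug: LIMIT must come after ORDER BY

Fix: Swap the clauses: ORDER BY first, then LIMIT

Corrected query:
SELECT * FROM products ORDER BY price DESC LIMIT 4

Result:
id | name   | category | price   | stock
---+--------+----------+---------+------
1  | Gloves | Garden   | 1420.4  | 118  
3  | Hose   | Garden   | 1182.89 | 219  
5  | Hose   | Garden   | 848.12  | 148  
6  | Rake   | Garden   | 700.56  | 250  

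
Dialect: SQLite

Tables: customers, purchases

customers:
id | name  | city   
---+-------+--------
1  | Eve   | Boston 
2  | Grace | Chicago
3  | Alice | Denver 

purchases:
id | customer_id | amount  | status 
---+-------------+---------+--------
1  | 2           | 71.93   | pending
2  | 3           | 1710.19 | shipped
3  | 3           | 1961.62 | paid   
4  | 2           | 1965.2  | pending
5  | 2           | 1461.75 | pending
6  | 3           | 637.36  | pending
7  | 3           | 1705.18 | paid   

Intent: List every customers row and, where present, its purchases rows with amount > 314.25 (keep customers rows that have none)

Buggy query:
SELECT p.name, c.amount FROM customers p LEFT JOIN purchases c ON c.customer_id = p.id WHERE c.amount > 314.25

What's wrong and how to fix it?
Bug: Filtering c.amount in WHERE discards the NULL rows produced by LEFT JOIN, turning it into an inner join

Fix: Put 'c.amount > 314.25' in the JOIN's ON clause instead of WHERE

Corrected query:
SELECT p.name, c.amount FROM customers p LEFT JOIN purchases c ON c.customer_id = p.id AND c.amount > 314.25

Result:
name  | amount 
------+--------
Eve   | NULL   
Grace | 1461.75
Grace | 1965.2 
Alice | 637.36 
Alice | 1705.18
Alice | 1710.19
Alice | 1961.62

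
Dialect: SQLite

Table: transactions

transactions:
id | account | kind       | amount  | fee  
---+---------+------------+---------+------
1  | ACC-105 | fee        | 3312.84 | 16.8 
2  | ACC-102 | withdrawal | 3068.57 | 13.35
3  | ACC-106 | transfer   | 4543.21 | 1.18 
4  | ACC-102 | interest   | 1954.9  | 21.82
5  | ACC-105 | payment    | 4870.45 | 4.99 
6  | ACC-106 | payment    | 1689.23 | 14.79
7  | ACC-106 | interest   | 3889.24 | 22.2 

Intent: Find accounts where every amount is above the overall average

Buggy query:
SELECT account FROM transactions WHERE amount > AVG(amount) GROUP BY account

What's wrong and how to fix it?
Bug: WHERE evaluates per row before aggregation, so AVG() is unavailable

Fix: Use a subquery for AVG and a HAVING MIN(...) filter so the condition holds for every row in the group

Corrected query:
SELECT account FROM transactions GROUP BY account HAVING MIN(amount) > (SELECT AVG(amount) FROM transactions)

Result:
(no rows)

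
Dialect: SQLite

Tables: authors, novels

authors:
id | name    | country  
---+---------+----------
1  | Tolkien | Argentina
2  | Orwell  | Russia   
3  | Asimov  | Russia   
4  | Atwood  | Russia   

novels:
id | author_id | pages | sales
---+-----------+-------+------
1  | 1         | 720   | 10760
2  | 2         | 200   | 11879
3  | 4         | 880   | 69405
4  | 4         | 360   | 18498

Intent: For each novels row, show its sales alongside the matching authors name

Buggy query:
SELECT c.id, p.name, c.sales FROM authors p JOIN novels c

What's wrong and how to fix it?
Bug: Missing join condition: each novels row is matched to all authors rows instead of just its own

Fix: Add ON c.author_id = p.id to the JOIN

Corrected query:
SELECT c.id, p.name, c.sales FROM authors p JOIN novels c ON c.author_id = p.id

Result:
id | name    | sales
---+---------+------
1  | Tolkien | 10760
2  | Orwell  | 11879
3  | Atwood  | 69405
4  | Atwood  | 18498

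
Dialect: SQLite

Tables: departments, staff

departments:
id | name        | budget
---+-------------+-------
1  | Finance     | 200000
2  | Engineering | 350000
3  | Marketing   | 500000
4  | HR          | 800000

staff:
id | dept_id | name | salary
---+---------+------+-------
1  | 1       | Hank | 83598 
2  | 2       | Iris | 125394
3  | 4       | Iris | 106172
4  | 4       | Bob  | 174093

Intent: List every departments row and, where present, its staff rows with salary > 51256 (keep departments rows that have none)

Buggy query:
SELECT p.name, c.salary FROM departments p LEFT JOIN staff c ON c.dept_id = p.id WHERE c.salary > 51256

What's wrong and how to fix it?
Bug: Filtering c.salary in WHERE discards the NULL rows produced by LEFT JOIN, turning it into an inner join

Fix: Move the right-table condition into the ON clause so unmatched parents are kept

Corrected query:
SELECT p.name, c.salary FROM departments p LEFT JOIN staff c ON c.dept_id = p.id AND c.salary > 51256

Result:
name        | salary
------------+-------
Finance     | 83598 
Engineering | 125394
Marketing   | NULL  
HR          | 106172
HR          | 174093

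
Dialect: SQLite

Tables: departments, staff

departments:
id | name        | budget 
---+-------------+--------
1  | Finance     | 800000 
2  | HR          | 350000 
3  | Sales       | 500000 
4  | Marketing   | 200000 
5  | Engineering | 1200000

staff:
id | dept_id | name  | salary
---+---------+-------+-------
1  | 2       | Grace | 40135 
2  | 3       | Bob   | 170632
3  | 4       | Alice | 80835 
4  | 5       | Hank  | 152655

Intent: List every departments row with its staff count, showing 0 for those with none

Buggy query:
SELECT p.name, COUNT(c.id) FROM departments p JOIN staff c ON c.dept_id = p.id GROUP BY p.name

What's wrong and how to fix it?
Bug: An inner join excludes parents with zero children

Fix: Use LEFT JOIN so parents without children still appear (COUNT(c.id) gives 0)

Corrected query:
SELECT p.name, COUNT(c.id) FROM departments p LEFT JOIN staff c ON c.dept_id = p.id GROUP BY p.name

Result:
name        | COUNT(c.id)
------------+------------
Engineering | 1          
Finance     | 0          
HR          | 1          
Marketing   | 1          
Sales       | 1          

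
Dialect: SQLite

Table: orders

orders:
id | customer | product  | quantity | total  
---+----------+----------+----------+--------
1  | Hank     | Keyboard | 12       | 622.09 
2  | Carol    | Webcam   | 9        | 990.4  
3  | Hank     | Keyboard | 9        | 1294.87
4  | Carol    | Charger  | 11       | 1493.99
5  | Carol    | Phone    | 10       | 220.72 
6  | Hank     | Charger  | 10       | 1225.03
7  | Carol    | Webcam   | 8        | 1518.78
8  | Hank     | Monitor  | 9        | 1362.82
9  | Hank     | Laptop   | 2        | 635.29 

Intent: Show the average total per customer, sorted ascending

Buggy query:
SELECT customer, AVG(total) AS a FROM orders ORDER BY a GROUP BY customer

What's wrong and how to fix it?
Bug: GROUP BY must precede ORDER BY

Fix: Move ORDER BY to the end, after GROUP BY

Corrected query:
SELECT customer, AVG(total) AS a FROM orders GROUP BY customer ORDER BY a

Result:
customer | a        
---------+----------
Hank     | 1028.02  
Carol    | 1055.9725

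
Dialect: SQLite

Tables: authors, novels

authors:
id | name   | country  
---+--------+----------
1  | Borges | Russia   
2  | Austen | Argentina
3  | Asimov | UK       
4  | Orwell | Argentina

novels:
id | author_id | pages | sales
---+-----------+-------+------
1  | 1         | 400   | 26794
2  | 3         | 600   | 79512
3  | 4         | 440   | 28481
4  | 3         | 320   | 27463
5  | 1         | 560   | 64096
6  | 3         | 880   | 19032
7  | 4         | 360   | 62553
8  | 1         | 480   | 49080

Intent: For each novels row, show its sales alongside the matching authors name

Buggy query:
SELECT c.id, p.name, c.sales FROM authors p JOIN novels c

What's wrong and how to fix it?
Bug: JOIN with no ON clause produces a cartesian product; every novels row pairs with every authors row

Fix: Add ON c.author_id = p.id to the JOIN

Corrected query:
SELECT c.id, p.name, c.sales FROM authors p JOIN novels c ON c.author_id = p.id

Result:
id | name   | sales
---+--------+------
1  | Borges | 26794
2  | Asimov | 79512
3  | Orwell | 28481
4  | Asimov | 27463
5  | Borges | 64096
6  | Asimov | 19032
7  | Orwell | 62553
8  | Borges | 49080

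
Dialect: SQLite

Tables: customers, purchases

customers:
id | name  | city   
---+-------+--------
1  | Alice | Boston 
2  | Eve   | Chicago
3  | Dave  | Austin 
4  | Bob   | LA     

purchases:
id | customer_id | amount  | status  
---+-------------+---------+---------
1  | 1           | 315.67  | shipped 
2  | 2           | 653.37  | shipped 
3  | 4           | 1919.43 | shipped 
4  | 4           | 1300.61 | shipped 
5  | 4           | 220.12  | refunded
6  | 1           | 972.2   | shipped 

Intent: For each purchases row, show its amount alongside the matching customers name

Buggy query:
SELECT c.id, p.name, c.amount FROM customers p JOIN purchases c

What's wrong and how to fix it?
Bug: Missing join condition: each purchases row is matched to all customers rows instead of just its own

Fix: Add ON c.customer_id = p.id to the JOIN

Corrected query:
SELECT c.id, p.name, c.amount FROM customers p JOIN purchases c ON c.customer_id = p.id

Result:
id | name  | amount 
---+-------+--------
1  | Alice | 315.67 
2  | Eve   | 653.37 
3  | Bob   | 1919.43
4  | Bob   | 1300.61
5  | Bob   | 220.12 
6  | Alice | 972.2  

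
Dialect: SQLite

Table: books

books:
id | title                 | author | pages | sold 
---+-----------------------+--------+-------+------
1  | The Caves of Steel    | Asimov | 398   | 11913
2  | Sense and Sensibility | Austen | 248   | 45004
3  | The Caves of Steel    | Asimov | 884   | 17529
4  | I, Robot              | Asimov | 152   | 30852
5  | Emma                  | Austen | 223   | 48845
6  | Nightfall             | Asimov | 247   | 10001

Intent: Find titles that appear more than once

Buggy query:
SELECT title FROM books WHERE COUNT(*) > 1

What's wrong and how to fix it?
Bug: WHERE can't reference COUNT(*); aggregates are computed after WHERE

Fix: GROUP BY title, then filter groups with HAVING COUNT(*) > 1

Corrected query:
SELECT title FROM books GROUP BY title HAVING COUNT(*) > 1

Result:
title             
------------------
The Caves of Steel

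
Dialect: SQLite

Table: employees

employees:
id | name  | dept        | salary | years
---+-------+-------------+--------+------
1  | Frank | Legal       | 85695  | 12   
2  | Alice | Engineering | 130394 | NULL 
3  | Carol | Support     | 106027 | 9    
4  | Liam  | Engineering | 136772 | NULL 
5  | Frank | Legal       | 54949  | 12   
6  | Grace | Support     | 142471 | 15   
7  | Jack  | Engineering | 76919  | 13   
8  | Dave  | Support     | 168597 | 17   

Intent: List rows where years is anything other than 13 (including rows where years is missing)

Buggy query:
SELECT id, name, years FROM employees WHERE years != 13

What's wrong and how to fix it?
Bug: 'years != 13' is unknown when years is NULL, so NULL rows are silently excluded

Fix: Add an explicit OR years IS NULL to include the missing-value rows

Corrected query:
SELECT id, name, years FROM employees WHERE years != 13 OR years IS NULL

Result:
id | name  | years
---+-------+------
1  | Frank | 12   
2  | Alice | NULL 
3  | Carol | 9    
4  | Liam  | NULL 
5  | Frank | 12   
6  | Grace | 15   
8  | Dave  | 17   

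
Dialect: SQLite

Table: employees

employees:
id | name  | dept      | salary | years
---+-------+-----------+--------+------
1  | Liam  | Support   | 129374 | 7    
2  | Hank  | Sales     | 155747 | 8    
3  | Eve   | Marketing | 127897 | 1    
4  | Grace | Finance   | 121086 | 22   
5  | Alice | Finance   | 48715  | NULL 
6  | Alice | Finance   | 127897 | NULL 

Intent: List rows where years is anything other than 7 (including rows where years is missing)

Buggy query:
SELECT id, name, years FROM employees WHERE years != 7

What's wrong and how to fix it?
Bug: 'years != 7' is unknown when years is NULL, so NULL rows are silently excluded

Fix: Add an explicit OR years IS NULL to include the missing-value rows

Corrected query:
SELECT id, name, years FROM employees WHERE years != 7 OR years IS NULL

Result:
id | name  | years
---+-------+------
2  | Hank  | 8    
3  | Eve   | 1    
4  | Grace | 22   
5  | Alice | NULL 
6  | Alice | NULL 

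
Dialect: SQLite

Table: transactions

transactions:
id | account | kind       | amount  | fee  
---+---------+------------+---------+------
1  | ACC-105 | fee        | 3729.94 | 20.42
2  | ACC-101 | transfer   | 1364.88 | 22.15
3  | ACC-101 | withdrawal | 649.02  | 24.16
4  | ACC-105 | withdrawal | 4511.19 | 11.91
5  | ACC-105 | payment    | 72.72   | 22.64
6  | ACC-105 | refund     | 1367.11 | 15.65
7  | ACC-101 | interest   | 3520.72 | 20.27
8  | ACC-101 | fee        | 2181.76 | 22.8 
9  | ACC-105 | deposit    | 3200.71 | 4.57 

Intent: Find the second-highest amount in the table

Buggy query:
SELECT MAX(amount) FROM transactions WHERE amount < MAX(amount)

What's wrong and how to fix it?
Bug: The inner MAX is an aggregate inside WHERE, which is not allowed

Fix: Compute the overall MAX in a subquery, then take MAX of rows below it

Corrected query:
SELECT MAX(amount) FROM transactions WHERE amount < (SELECT MAX(amount) FROM transactions)

Result:
MAX(amount)
-----------
3729.94    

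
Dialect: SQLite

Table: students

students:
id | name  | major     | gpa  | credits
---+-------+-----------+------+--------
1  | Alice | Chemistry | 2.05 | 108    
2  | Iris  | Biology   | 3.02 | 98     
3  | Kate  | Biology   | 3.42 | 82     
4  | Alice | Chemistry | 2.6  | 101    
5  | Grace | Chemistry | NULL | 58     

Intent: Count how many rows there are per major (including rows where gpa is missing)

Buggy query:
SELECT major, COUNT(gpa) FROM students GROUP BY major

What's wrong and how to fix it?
Bug: COUNT(column) counts non-NULL values only; rows with NULL gpa aren't counted

Fix: Replace COUNT(gpa) with COUNT(*)

Corrected query:
SELECT major, COUNT(*) FROM students GROUP BY major

Result:
major     | COUNT(*)
----------+---------
Biology   | 2       
Chemistry | 3       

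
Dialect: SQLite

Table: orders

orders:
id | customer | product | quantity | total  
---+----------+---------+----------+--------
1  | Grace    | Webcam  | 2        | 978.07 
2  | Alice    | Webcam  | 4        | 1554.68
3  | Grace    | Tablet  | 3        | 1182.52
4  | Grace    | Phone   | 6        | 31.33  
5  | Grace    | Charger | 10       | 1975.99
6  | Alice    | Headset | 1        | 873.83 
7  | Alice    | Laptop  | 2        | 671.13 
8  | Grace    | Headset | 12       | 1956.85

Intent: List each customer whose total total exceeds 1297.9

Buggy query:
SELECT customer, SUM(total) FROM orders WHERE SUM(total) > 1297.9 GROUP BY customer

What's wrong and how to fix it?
Bug: WHERE runs before GROUP BY, so aggregates aren't available there

Fix: Move the aggregate condition to a HAVING clause

Corrected query:
SELECT customer, SUM(total) FROM orders GROUP BY customer HAVING SUM(total) > 1297.9

Result:
customer | SUM(total)
---------+-----------
Alice    | 3099.64   
Grace    | 6124.76   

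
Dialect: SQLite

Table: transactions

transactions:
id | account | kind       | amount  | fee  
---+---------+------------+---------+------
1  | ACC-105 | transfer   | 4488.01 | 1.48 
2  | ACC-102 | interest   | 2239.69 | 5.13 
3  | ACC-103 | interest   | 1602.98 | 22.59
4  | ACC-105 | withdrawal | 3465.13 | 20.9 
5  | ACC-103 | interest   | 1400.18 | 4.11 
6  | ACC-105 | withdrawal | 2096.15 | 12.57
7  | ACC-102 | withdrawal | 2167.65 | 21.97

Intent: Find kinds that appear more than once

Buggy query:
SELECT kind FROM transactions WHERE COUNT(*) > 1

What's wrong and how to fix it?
Bug: WHERE can't reference COUNT(*); aggregates are computed after WHERE

Fix: Group first, then use HAVING for the count condition

Corrected query:
SELECT kind FROM transactions GROUP BY kind HAVING COUNT(*) > 1

Result:
kind      
----------
interest  
withdrawal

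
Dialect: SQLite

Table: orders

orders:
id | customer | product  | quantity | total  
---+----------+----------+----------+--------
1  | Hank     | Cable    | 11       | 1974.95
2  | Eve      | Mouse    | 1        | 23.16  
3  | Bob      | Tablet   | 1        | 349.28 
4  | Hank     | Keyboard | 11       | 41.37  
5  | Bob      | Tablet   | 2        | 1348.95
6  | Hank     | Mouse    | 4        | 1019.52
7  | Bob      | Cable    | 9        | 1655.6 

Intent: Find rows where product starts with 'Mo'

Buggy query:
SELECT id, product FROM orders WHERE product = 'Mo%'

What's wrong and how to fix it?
Bug: '=' compares the literal string including the % character; pattern matching needs LIKE

Fix: Use LIKE for wildcard pattern matching

Corrected query:
SELECT id, product FROM orders WHERE product LIKE 'Mo%'

Result:
id | product
---+--------
2  | Mouse  
6  | Mouse  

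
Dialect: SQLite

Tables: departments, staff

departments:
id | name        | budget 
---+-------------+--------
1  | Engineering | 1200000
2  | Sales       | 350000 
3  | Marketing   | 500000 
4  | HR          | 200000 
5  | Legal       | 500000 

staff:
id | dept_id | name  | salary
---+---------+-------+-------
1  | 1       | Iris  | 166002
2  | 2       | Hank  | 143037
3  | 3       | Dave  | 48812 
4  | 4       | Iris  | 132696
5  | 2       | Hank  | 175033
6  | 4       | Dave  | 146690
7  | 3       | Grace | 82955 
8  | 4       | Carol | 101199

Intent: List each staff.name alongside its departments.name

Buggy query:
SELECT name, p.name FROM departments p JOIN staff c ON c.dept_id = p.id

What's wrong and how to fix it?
Bug: 'name' exists in both joined tables, so the database can't tell which one is meant

Fix: Qualify the column with its table alias (c.name)

Corrected query:
SELECT c.name, p.name FROM departments p JOIN staff c ON c.dept_id = p.id

Result:
name  | name       
------+------------
Iris  | Engineering
Hank  | Sales      
Dave  | Marketing  
Iris  | HR         
Hank  | Sales      
Dave  | HR         
Grace | Marketing  
Carol | HR         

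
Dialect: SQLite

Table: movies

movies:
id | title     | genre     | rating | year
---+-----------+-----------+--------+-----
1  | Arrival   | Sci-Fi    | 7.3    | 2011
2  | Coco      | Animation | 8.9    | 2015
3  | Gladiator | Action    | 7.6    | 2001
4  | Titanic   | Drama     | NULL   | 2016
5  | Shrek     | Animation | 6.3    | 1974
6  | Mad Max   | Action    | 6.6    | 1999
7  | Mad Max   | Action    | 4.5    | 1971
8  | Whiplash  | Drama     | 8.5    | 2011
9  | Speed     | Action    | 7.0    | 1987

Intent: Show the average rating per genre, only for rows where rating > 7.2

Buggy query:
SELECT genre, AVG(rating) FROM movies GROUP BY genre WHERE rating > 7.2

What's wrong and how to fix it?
Bug: WHERE cannot follow GROUP BY

Fix: Place WHERE between FROM and GROUP BY

Corrected query:
SELECT genre, AVG(rating) FROM movies WHERE rating > 7.2 GROUP BY genre

Result:
genre     | AVG(rating)
----------+------------
Action    | 7.6        
Animation | 8.9        
Drama     | 8.5        
Sci-Fi    | 7.3        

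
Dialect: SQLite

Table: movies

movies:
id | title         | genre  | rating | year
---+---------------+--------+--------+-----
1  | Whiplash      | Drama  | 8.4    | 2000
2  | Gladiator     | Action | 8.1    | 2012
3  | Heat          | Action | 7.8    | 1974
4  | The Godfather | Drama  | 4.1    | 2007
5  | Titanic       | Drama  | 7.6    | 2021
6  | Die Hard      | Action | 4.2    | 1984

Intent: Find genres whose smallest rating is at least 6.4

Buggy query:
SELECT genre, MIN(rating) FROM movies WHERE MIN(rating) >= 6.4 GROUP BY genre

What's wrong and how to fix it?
Bug: MIN() in WHERE is a misuse of aggregate

Fix: Replace WHERE with HAVING after the GROUP BY

Corrected query:
SELECT genre, MIN(rating) FROM movies GROUP BY genre HAVING MIN(rating) >= 6.4

Result:
(no rows)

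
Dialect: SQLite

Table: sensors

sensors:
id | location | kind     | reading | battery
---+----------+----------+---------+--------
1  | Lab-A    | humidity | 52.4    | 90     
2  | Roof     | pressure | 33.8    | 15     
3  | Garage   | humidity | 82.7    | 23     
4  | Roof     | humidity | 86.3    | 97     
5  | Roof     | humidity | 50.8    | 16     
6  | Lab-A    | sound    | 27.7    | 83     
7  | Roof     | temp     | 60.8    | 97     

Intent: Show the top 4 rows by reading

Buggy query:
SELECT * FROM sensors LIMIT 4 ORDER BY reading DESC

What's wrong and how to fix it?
Bug: ORDER BY cannot follow LIMIT; LIMIT is the final clause

Fix: Swap the clauses: ORDER BY first, then LIMIT

Corrected query:
SELECT * FROM sensors ORDER BY reading DESC LIMIT 4

Result:
id | location | kind     | reading | battery
---+----------+----------+---------+--------
4  | Roof     | humidity | 86.3    | 97     
3  | Garage   | humidity | 82.7    | 23     
7  | Roof     | temp     | 60.8    | 97     
1  | Lab-A    | humidity | 52.4    | 90     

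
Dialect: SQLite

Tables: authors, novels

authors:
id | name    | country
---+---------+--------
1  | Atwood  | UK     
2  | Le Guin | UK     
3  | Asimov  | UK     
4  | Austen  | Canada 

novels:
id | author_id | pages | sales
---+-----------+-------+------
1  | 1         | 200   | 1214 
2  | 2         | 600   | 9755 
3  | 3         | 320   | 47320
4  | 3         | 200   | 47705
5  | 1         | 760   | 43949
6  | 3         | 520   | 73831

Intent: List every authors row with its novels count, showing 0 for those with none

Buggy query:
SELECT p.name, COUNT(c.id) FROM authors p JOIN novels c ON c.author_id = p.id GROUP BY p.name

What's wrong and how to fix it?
Bug: INNER JOIN drops authors rows that have no matching novels rows

Fix: Switch to LEFT JOIN to retain unmatched parent rows

Corrected query:
SELECT p.name, COUNT(c.id) FROM authors p LEFT JOIN novels c ON c.author_id = p.id GROUP BY p.name

Result:
name    | COUNT(c.id)
--------+------------
Asimov  | 3          
Atwood  | 2          
Austen  | 0          
Le Guin | 1          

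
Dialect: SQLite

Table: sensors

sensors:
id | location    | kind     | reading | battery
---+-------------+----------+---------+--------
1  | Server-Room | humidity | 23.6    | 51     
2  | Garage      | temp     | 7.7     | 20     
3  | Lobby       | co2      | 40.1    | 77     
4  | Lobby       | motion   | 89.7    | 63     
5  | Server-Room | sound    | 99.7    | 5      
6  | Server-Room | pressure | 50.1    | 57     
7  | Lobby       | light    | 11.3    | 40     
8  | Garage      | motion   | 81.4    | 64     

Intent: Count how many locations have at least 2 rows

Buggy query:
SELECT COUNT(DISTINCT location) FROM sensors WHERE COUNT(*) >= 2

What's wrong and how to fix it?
Bug: COUNT(*) cannot appear in WHERE; the per-group count doesn't exist yet

Fix: Use a subquery that GROUPs and filters with HAVING, then count its rows

Corrected query:
SELECT COUNT(*) FROM (SELECT location FROM sensors GROUP BY location HAVING COUNT(*) >= 2)

Result:
COUNT(*)
--------
3       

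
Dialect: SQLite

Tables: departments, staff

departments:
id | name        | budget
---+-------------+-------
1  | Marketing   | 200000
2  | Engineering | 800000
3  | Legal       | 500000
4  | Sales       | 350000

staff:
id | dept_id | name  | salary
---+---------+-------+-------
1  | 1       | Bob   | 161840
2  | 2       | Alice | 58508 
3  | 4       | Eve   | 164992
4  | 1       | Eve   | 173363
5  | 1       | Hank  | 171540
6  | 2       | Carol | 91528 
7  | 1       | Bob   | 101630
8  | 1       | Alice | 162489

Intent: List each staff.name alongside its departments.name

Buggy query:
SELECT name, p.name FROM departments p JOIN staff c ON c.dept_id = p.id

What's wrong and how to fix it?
Bug: Both tables have a 'name' column; the unqualified reference is ambiguous

Fix: Prefix ambiguous columns with the table alias

Corrected query:
SELECT c.name, p.name FROM departments p JOIN staff c ON c.dept_id = p.id

Result:
name  | name       
------+------------
Bob   | Marketing  
Alice | Engineering
Eve   | Sales      
Eve   | Marketing  
Hank  | Marketing  
Carol | Engineering
Bob   | Marketing  
Alice | Marketing  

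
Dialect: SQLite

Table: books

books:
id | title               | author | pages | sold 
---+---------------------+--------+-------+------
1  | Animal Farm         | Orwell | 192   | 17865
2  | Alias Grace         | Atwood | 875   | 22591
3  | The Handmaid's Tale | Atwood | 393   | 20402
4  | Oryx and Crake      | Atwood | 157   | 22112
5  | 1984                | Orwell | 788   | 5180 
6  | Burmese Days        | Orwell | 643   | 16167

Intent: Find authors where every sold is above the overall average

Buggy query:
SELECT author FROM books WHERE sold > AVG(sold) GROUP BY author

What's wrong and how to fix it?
Bug: WHERE evaluates per row before aggregation, so AVG() is unavailable

Fix: Use a subquery for AVG and a HAVING MIN(...) filter so the condition holds for every row in the group

Corrected query:
SELECT author FROM books GROUP BY author HAVING MIN(sold) > (SELECT AVG(sold) FROM books)

Result:
author
------
Atwood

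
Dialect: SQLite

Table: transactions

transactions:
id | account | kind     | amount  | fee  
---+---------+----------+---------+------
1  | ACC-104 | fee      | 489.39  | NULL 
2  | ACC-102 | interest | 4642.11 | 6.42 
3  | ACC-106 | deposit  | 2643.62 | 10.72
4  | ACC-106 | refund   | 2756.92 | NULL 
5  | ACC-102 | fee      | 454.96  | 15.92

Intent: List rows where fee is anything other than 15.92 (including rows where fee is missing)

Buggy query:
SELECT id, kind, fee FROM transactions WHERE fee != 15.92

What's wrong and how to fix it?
Bug: Inequality against NULL is unknown, not true; rows with NULL are dropped

Fix: Handle NULL separately with IS NULL alongside the inequality

Corrected query:
SELECT id, kind, fee FROM transactions WHERE fee != 15.92 OR fee IS NULL

Result:
id | kind     | fee  
---+----------+------
1  | fee      | NULL 
2  | interest | 6.42 
3  | deposit  | 10.72
4  | refund   | NULL 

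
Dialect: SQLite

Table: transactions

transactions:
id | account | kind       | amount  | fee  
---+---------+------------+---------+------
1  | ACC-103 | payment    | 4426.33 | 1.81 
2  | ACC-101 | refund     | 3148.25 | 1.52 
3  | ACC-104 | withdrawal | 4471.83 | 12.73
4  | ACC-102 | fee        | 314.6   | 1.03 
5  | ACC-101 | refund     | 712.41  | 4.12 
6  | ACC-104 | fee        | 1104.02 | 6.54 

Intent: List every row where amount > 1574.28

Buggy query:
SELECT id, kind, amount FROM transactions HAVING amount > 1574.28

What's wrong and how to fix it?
Bug: This is a non-aggregate query (no GROUP BY, no aggregates), so in SQLite the HAVING clause is invalid here; a row-level condition belongs in WHERE

Fix: Use WHERE for row-level filtering

Corrected query:
SELECT id, kind, amount FROM transactions WHERE amount > 1574.28

Result:
id | kind       | amount 
---+------------+--------
1  | payment    | 4426.33
2  | refund     | 3148.25
3  | withdrawal | 4471.83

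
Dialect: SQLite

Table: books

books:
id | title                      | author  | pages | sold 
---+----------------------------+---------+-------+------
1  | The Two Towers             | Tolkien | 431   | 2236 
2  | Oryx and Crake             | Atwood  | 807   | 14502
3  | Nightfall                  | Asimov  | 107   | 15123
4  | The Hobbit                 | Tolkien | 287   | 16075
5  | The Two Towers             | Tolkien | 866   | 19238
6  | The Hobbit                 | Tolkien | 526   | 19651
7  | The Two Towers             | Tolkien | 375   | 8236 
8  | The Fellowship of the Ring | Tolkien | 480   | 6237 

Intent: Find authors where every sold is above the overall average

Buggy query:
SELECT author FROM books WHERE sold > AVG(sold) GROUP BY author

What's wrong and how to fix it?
Bug: AVG() is an aggregate; it can't sit directly in WHERE

Fix: Compute the overall average in a scalar subquery and compare each group's MIN against it in HAVING

Corrected query:
SELECT author FROM books GROUP BY author HAVING MIN(sold) > (SELECT AVG(sold) FROM books)

Result:
author
------
Asimov
Atwood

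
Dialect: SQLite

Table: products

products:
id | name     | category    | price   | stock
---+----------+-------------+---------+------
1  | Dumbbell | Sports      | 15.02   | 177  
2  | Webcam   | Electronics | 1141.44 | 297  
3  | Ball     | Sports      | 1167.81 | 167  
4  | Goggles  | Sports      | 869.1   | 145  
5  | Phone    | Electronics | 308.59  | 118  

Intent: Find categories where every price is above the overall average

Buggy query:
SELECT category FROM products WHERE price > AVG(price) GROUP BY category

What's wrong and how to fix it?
Bug: AVG() is an aggregate; it can't sit directly in WHERE

Fix: Use a subquery for AVG and a HAVING MIN(...) filter so the condition holds for every row in the group

Corrected query:
SELECT category FROM products GROUP BY category HAVING MIN(price) > (SELECT AVG(price) FROM products)

Result:
(no rows)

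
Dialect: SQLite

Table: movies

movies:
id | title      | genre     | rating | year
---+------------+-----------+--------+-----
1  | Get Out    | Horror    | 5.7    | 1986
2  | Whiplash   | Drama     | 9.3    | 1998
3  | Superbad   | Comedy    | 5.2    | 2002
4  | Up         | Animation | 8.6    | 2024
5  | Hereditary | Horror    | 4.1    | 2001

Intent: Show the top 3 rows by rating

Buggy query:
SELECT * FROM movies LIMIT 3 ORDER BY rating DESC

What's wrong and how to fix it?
Bug: ORDER BY cannot follow LIMIT; LIMIT is the final clause

Fix: Swap the clauses: ORDER BY first, then LIMIT

Corrected query:
SELECT * FROM movies ORDER BY rating DESC LIMIT 3

Result:
id | title    | genre     | rating | year
---+----------+-----------+--------+-----
2  | Whiplash | Drama     | 9.3    | 1998
4  | Up       | Animation | 8.6    | 2024
1  | Get Out  | Horror    | 5.7    | 1986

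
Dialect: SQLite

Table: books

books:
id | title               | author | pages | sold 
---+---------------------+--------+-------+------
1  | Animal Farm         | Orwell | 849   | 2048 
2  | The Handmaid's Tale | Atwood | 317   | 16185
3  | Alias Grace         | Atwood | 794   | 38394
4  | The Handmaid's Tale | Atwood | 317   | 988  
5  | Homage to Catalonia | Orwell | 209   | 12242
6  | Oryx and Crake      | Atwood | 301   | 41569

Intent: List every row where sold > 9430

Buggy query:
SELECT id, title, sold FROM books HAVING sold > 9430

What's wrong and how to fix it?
Bug: This is a non-aggregate query (no GROUP BY, no aggregates), so in SQLite the HAVING clause is invalid here; a row-level condition belongs in WHERE

Fix: Use WHERE for row-level filtering

Corrected query:
SELECT id, title, sold FROM books WHERE sold > 9430

Result:
id | title               | sold 
---+---------------------+------
2  | The Handmaid's Tale | 16185
3  | Alias Grace         | 38394
5  | Homage to Catalonia | 12242
6  | Oryx and Crake      | 41569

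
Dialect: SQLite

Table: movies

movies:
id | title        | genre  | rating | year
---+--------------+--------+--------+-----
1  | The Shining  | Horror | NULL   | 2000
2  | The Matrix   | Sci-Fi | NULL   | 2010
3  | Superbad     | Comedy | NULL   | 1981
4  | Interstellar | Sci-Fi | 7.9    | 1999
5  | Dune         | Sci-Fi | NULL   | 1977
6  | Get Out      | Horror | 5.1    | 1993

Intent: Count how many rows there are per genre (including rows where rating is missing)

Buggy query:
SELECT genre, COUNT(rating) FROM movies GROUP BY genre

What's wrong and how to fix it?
Bug: COUNT(rating) skips NULLs, so groups with missing rating are undercounted

Fix: Replace COUNT(rating) with COUNT(*)

Corrected query:
SELECT genre, COUNT(*) FROM movies GROUP BY genre

Result:
genre  | COUNT(*)
-------+---------
Comedy | 1       
Horror | 2       
Sci-Fi | 3       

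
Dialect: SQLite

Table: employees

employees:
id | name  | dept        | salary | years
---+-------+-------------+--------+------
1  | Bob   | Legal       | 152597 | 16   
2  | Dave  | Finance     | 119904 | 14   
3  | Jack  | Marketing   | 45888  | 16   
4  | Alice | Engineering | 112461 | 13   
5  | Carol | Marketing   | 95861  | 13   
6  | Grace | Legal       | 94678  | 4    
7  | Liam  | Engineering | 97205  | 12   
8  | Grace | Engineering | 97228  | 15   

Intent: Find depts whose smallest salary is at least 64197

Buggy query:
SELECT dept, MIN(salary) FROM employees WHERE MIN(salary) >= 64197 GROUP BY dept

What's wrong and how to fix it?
Bug: Aggregates like MIN are computed per group after WHERE runs

Fix: Use HAVING for the per-group MIN condition

Corrected query:
SELECT dept, MIN(salary) FROM employees GROUP BY dept HAVING MIN(salary) >= 64197

Result:
dept        | MIN(salary)
------------+------------
Engineering | 97205      
Finance     | 119904     
Legal       | 94678      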